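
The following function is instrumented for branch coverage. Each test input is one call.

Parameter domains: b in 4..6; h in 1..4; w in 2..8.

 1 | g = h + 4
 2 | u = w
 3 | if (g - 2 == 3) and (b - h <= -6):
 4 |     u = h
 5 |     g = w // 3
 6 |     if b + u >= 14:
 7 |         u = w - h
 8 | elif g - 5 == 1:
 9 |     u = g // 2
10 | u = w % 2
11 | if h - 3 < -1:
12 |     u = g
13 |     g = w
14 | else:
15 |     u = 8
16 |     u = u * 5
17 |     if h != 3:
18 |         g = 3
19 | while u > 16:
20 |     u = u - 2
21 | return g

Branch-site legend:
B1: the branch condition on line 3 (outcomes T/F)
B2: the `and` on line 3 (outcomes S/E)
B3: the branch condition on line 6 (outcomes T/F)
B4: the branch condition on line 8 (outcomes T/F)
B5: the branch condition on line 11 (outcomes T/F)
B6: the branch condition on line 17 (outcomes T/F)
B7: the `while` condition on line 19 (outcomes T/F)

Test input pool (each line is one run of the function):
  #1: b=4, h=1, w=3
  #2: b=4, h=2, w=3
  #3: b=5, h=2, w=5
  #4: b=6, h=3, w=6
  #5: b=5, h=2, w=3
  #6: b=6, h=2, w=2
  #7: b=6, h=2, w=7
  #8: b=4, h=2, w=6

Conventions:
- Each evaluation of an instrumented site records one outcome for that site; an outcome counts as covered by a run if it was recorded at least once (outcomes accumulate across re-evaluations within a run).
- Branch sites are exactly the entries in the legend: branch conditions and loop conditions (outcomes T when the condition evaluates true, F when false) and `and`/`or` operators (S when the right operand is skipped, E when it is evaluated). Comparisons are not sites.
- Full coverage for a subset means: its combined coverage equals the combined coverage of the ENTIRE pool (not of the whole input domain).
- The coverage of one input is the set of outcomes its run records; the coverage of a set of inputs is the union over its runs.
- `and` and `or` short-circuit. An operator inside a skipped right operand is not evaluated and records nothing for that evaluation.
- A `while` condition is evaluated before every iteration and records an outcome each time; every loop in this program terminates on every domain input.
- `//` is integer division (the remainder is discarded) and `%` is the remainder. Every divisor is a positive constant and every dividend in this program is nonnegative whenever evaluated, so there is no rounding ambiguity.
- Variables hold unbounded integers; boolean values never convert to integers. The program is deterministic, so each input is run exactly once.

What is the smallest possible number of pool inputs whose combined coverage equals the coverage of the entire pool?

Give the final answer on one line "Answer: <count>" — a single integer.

#1 (b=4, h=1, w=3) -> B2->E, B1->F, B4->F, B5->T, B7->F; covered: B1=F, B2=E, B4=F, B5=T, B7=F
#2 (b=4, h=2, w=3) -> B2->S, B1->F, B4->T, B5->F, B6->T, B7->T, B7->T, B7->T, B7->T, B7->T, B7->T, B7->T, B7->T, B7->T, ...; covered: B1=F, B2=S, B4=T, B5=F, B6=T, B7=T, B7=F
#3 (b=5, h=2, w=5) -> B2->S, B1->F, B4->T, B5->F, B6->T, B7->T, B7->T, B7->T, B7->T, B7->T, B7->T, B7->T, B7->T, B7->T, ...; covered: B1=F, B2=S, B4=T, B5=F, B6=T, B7=T, B7=F
#4 (b=6, h=3, w=6) -> B2->S, B1->F, B4->F, B5->F, B6->F, B7->T, B7->T, B7->T, B7->T, B7->T, B7->T, B7->T, B7->T, B7->T, ...; covered: B1=F, B2=S, B4=F, B5=F, B6=F, B7=T, B7=F
#5 (b=5, h=2, w=3) -> B2->S, B1->F, B4->T, B5->F, B6->T, B7->T, B7->T, B7->T, B7->T, B7->T, B7->T, B7->T, B7->T, B7->T, ...; covered: B1=F, B2=S, B4=T, B5=F, B6=T, B7=T, B7=F
#6 (b=6, h=2, w=2) -> B2->S, B1->F, B4->T, B5->F, B6->T, B7->T, B7->T, B7->T, B7->T, B7->T, B7->T, B7->T, B7->T, B7->T, ...; covered: B1=F, B2=S, B4=T, B5=F, B6=T, B7=T, B7=F
#7 (b=6, h=2, w=7) -> B2->S, B1->F, B4->T, B5->F, B6->T, B7->T, B7->T, B7->T, B7->T, B7->T, B7->T, B7->T, B7->T, B7->T, ...; covered: B1=F, B2=S, B4=T, B5=F, B6=T, B7=T, B7=F
#8 (b=4, h=2, w=6) -> B2->S, B1->F, B4->T, B5->F, B6->T, B7->T, B7->T, B7->T, B7->T, B7->T, B7->T, B7->T, B7->T, B7->T, ...; covered: B1=F, B2=S, B4=T, B5=F, B6=T, B7=T, B7=F
together the pool reaches 11 outcomes: B1=F, B2=S, B2=E, B4=T, B4=F, B5=T, B5=F, B6=T, B6=F, B7=T, B7=F
checked all size-1 subsets: none covers 11 outcomes (max 7/11)
checked all size-2 subsets: none covers 11 outcomes (max 10/11)
size 3: inputs {1, 2, 4} cover all 11 outcomes, and no lexicographically smaller subset of this size does

Answer: 3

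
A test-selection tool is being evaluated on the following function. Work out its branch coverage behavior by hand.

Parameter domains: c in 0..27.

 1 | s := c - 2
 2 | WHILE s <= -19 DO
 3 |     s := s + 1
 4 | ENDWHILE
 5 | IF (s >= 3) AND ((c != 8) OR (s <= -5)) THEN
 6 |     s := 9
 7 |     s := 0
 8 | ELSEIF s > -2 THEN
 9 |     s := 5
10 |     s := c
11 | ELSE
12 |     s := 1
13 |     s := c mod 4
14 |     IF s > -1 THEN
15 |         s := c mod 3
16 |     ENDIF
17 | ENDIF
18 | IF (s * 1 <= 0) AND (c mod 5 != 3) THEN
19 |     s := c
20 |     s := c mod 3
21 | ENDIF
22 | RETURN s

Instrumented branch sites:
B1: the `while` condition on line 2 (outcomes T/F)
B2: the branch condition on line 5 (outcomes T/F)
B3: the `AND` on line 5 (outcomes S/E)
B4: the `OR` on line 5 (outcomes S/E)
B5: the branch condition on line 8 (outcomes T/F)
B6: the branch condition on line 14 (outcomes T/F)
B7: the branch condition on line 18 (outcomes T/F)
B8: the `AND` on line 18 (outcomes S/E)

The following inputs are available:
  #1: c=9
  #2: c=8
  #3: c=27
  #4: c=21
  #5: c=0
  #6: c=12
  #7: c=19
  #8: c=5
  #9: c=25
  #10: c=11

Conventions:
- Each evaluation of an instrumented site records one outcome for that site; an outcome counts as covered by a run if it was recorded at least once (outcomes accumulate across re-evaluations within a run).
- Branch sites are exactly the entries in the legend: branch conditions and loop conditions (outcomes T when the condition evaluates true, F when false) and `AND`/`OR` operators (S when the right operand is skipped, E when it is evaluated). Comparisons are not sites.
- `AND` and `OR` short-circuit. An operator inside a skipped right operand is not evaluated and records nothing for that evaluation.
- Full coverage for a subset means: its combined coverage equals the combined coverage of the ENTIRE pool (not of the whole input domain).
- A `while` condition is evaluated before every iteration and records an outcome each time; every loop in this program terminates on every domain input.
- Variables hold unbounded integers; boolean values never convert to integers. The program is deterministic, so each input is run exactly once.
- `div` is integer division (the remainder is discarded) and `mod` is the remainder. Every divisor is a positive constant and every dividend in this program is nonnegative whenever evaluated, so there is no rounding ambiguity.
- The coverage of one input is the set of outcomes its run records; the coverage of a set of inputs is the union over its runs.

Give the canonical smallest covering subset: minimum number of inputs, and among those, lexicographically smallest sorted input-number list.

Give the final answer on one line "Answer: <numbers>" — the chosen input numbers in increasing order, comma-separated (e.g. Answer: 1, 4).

test 1 (c=9) fires B1->F, B3->E, B4->S, B2->T, B8->E, B7->T; hits B1=F, B2=T, B3=E, B4=S, B7=T, B8=E
test 2 (c=8) fires B1->F, B3->E, B4->E, B2->F, B5->T, B8->S, B7->F; hits B1=F, B2=F, B3=E, B4=E, B5=T, B7=F, B8=S
test 3 (c=27) fires B1->F, B3->E, B4->S, B2->T, B8->E, B7->T; hits B1=F, B2=T, B3=E, B4=S, B7=T, B8=E
test 4 (c=21) fires B1->F, B3->E, B4->S, B2->T, B8->E, B7->T; hits B1=F, B2=T, B3=E, B4=S, B7=T, B8=E
test 5 (c=0) fires B1->F, B3->S, B2->F, B5->F, B6->T, B8->E, B7->T; hits B1=F, B2=F, B3=S, B5=F, B6=T, B7=T, B8=E
test 6 (c=12) fires B1->F, B3->E, B4->S, B2->T, B8->E, B7->T; hits B1=F, B2=T, B3=E, B4=S, B7=T, B8=E
test 7 (c=19) fires B1->F, B3->E, B4->S, B2->T, B8->E, B7->T; hits B1=F, B2=T, B3=E, B4=S, B7=T, B8=E
test 8 (c=5) fires B1->F, B3->E, B4->S, B2->T, B8->E, B7->T; hits B1=F, B2=T, B3=E, B4=S, B7=T, B8=E
test 9 (c=25) fires B1->F, B3->E, B4->S, B2->T, B8->E, B7->T; hits B1=F, B2=T, B3=E, B4=S, B7=T, B8=E
test 10 (c=11) fires B1->F, B3->E, B4->S, B2->T, B8->E, B7->T; hits B1=F, B2=T, B3=E, B4=S, B7=T, B8=E
together the pool reaches 14 outcomes: B1=F, B2=T, B2=F, B3=S, B3=E, B4=S, B4=E, B5=T, B5=F, B6=T, B7=T, B7=F, B8=S, B8=E
checked all size-1 subsets: none covers 14 outcomes (max 7/14)
checked all size-2 subsets: none covers 14 outcomes (max 12/14)
size 3: inputs {1, 2, 5} cover all 14 outcomes, and no lexicographically smaller subset of this size does

Answer: 1, 2, 5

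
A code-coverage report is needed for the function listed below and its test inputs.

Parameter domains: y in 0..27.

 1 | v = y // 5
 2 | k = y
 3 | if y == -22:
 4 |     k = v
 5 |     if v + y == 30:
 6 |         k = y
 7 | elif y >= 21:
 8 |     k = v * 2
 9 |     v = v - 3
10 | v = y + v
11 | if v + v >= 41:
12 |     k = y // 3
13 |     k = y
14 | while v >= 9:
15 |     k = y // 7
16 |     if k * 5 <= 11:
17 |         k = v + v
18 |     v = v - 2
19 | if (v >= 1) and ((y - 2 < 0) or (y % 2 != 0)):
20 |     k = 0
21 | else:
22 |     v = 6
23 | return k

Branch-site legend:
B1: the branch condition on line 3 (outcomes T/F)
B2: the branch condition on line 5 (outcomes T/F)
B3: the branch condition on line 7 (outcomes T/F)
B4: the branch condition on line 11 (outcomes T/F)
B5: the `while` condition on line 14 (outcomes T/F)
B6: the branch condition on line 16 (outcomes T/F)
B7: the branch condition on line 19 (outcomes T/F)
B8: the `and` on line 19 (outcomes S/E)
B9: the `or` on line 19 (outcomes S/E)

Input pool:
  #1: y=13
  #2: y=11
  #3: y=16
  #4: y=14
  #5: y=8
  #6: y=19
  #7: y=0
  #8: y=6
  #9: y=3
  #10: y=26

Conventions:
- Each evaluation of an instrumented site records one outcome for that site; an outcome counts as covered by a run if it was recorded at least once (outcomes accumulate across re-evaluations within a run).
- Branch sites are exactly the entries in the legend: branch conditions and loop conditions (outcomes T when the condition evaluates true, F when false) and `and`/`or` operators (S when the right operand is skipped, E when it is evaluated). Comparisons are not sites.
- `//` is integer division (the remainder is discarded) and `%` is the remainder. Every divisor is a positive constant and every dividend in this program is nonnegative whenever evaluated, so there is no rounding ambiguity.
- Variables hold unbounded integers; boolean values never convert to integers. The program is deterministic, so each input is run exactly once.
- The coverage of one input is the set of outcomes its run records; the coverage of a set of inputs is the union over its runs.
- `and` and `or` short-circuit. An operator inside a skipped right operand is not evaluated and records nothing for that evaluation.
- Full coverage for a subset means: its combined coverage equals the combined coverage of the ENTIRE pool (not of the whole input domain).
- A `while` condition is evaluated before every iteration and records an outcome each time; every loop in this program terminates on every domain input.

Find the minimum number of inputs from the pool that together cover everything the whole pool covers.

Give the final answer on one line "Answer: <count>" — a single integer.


run #1 (y=13) runs B1->F, B3->F, B4->F, B5->T, B6->T, B5->T, B6->T, B5->T, B6->T, B5->T, B6->T, B5->F, B8->E, B9->E, ...; records B1=F, B3=F, B4=F, B5=T, B5=F, B6=T, B7=T, B8=E, B9=E
run #2 (y=11) runs B1->F, B3->F, B4->F, B5->T, B6->T, B5->T, B6->T, B5->T, B6->T, B5->F, B8->E, B9->E, B7->T; records B1=F, B3=F, B4=F, B5=T, B5=F, B6=T, B7=T, B8=E, B9=E
run #3 (y=16) runs B1->F, B3->F, B4->F, B5->T, B6->T, B5->T, B6->T, B5->T, B6->T, B5->T, B6->T, B5->T, B6->T, B5->T, ...; records B1=F, B3=F, B4=F, B5=T, B5=F, B6=T, B7=F, B8=E, B9=E
run #4 (y=14) runs B1->F, B3->F, B4->F, B5->T, B6->T, B5->T, B6->T, B5->T, B6->T, B5->T, B6->T, B5->F, B8->E, B9->E, ...; records B1=F, B3=F, B4=F, B5=T, B5=F, B6=T, B7=F, B8=E, B9=E
run #5 (y=8) runs B1->F, B3->F, B4->F, B5->T, B6->T, B5->F, B8->E, B9->E, B7->F; records B1=F, B3=F, B4=F, B5=T, B5=F, B6=T, B7=F, B8=E, B9=E
run #6 (y=19) runs B1->F, B3->F, B4->T, B5->T, B6->T, B5->T, B6->T, B5->T, B6->T, B5->T, B6->T, B5->T, B6->T, B5->T, ...; records B1=F, B3=F, B4=T, B5=T, B5=F, B6=T, B7=T, B8=E, B9=E
run #7 (y=0) runs B1->F, B3->F, B4->F, B5->F, B8->S, B7->F; records B1=F, B3=F, B4=F, B5=F, B7=F, B8=S
run #8 (y=6) runs B1->F, B3->F, B4->F, B5->F, B8->E, B9->E, B7->F; records B1=F, B3=F, B4=F, B5=F, B7=F, B8=E, B9=E
run #9 (y=3) runs B1->F, B3->F, B4->F, B5->F, B8->E, B9->E, B7->T; records B1=F, B3=F, B4=F, B5=F, B7=T, B8=E, B9=E
run #10 (y=26) runs B1->F, B3->T, B4->T, B5->T, B6->F, B5->T, B6->F, B5->T, B6->F, B5->T, B6->F, B5->T, B6->F, B5->T, ...; records B1=F, B3=T, B4=T, B5=T, B5=F, B6=F, B7=F, B8=E, B9=E
pool-wide coverage (14 outcomes): B1=F, B3=T, B3=F, B4=T, B4=F, B5=T, B5=F, B6=T, B6=F, B7=T, B7=F, B8=S, B8=E, B9=E
size 1 is not enough: best union over all size-1 subsets is 9/14
size 2 is not enough: best union over all size-2 subsets is 13/14
inputs {1, 7, 10} (size 3) cover everything; no size-3 subset with a lexicographically smaller index list covers all 14
Answer: 3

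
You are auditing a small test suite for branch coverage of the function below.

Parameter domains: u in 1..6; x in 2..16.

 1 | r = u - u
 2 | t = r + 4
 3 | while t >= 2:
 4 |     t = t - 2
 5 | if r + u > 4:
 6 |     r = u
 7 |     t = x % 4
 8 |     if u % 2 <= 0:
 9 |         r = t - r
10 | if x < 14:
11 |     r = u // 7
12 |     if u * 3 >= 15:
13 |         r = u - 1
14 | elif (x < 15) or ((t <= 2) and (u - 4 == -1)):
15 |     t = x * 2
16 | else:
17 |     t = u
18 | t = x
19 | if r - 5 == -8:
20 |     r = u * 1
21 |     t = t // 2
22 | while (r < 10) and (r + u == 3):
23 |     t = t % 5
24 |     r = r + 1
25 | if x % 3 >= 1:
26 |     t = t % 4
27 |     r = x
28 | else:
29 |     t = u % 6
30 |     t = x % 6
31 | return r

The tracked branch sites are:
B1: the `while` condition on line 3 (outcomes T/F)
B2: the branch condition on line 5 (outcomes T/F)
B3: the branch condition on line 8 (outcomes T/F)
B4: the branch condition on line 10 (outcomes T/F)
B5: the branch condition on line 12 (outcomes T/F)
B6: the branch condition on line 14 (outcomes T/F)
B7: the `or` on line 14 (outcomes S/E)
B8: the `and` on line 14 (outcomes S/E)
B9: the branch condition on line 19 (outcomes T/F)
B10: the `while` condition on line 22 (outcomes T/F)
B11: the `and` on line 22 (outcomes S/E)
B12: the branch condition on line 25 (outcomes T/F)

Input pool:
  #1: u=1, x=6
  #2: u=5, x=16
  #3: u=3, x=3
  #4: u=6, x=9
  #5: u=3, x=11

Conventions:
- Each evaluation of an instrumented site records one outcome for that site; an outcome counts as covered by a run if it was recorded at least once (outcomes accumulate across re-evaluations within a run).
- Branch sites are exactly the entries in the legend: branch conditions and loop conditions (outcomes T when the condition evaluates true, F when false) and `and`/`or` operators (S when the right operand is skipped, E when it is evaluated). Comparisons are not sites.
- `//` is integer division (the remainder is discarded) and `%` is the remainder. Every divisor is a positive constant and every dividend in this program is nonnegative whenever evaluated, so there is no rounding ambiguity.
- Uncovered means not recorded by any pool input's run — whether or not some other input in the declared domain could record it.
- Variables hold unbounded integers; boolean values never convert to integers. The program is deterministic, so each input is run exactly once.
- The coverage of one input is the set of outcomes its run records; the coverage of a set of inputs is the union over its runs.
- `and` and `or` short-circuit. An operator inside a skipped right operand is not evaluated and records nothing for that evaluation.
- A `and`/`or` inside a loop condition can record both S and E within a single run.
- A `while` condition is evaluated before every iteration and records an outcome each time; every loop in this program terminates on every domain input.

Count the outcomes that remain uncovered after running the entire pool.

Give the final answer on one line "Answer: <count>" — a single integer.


run #1 (u=1, x=6) records B1=T, B1=F, B2=F, B4=T, B5=F, B9=F, B10=F, B11=E, B12=F
run #2 (u=5, x=16) records B1=T, B1=F, B2=T, B3=F, B4=F, B6=F, B7=E, B8=E, B9=F, B10=F, B11=E, B12=T
run #3 (u=3, x=3) records B1=T, B1=F, B2=F, B4=T, B5=F, B9=F, B10=T, B10=F, B11=E, B12=F
run #4 (u=6, x=9) records B1=T, B1=F, B2=T, B3=T, B4=T, B5=T, B9=F, B10=F, B11=E, B12=F
run #5 (u=3, x=11) records B1=T, B1=F, B2=F, B4=T, B5=F, B9=F, B10=T, B10=F, B11=E, B12=T
union over the pool: B1=T, B1=F, B2=T, B2=F, B3=T, B3=F, B4=T, B4=F, B5=T, B5=F, B6=F, B7=E, B8=E, B9=F, B10=T, B10=F, B11=E, B12=T, B12=F
uncovered (5 of 24): B6=T, B7=S, B8=S, B9=T, B11=S
Answer: 5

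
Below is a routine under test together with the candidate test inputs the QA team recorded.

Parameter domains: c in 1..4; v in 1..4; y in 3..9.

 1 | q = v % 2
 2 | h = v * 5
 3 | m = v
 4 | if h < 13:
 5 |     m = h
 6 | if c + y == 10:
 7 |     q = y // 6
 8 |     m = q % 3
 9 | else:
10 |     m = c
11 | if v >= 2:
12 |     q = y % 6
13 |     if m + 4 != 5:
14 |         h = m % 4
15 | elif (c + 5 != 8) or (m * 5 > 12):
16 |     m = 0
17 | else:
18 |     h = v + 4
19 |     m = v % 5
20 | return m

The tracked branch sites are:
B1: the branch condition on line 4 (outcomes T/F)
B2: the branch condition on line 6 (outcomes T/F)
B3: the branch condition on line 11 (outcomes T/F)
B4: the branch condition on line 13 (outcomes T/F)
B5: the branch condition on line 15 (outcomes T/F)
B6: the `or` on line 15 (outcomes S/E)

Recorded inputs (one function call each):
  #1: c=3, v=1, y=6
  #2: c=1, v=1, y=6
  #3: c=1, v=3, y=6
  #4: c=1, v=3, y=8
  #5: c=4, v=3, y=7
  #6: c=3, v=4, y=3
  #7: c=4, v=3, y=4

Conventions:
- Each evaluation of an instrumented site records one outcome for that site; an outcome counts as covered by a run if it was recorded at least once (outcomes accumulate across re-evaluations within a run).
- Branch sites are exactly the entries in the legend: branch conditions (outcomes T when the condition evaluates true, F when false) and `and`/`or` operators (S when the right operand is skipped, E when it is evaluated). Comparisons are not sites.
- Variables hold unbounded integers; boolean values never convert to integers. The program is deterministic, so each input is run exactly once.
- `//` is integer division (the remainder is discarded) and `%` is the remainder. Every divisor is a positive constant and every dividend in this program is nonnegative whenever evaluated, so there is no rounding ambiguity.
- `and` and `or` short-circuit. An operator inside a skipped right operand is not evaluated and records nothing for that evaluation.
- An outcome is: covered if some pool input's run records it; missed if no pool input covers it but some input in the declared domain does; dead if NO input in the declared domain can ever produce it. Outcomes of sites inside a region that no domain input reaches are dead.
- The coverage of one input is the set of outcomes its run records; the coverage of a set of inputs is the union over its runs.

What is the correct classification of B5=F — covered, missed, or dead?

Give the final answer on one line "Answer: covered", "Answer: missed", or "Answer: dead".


no pool input records B5=F
but domain input (c=3, v=1, y=7) does record it -> reachable, so missed
Answer: missed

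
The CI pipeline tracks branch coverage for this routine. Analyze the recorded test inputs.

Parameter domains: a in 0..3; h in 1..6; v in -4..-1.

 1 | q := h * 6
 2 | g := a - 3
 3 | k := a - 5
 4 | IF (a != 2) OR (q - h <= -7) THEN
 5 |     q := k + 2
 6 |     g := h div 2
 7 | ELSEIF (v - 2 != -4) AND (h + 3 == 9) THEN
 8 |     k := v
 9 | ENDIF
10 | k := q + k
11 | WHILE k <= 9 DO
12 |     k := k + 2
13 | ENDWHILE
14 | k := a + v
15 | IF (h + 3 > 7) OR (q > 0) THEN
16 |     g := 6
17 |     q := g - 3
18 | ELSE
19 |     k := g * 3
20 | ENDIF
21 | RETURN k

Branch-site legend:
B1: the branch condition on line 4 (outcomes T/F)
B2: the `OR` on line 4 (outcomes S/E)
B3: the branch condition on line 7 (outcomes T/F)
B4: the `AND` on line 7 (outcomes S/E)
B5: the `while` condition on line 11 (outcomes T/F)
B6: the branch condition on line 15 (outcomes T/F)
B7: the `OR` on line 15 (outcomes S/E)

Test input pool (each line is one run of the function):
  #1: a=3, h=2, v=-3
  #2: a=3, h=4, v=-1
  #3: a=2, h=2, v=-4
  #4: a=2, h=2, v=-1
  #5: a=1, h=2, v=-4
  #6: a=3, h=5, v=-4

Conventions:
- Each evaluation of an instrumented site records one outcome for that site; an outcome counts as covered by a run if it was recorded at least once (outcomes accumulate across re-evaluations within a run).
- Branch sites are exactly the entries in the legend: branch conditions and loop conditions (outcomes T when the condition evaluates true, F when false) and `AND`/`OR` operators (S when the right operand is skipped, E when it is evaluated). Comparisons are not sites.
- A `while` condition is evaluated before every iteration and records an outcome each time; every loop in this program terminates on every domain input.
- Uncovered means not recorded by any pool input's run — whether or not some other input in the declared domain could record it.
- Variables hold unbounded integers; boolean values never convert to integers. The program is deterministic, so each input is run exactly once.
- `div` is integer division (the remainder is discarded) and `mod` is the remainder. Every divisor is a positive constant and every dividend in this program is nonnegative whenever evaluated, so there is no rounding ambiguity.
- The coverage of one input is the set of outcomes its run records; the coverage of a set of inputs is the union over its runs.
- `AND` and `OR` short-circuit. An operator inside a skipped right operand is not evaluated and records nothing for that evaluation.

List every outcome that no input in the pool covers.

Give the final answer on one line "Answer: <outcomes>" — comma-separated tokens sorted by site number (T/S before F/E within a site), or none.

#1 (a=3, h=2, v=-3) -> B2->S, B1->T, B5->T, B5->T, B5->T, B5->T, B5->T, B5->T, B5->F, B7->E, B6->F; covered: B1=T, B2=S, B5=T, B5=F, B6=F, B7=E
#2 (a=3, h=4, v=-1) -> B2->S, B1->T, B5->T, B5->T, B5->T, B5->T, B5->T, B5->T, B5->F, B7->E, B6->F; covered: B1=T, B2=S, B5=T, B5=F, B6=F, B7=E
#3 (a=2, h=2, v=-4) -> B2->E, B1->F, B4->E, B3->F, B5->T, B5->F, B7->E, B6->T; covered: B1=F, B2=E, B3=F, B4=E, B5=T, B5=F, B6=T, B7=E
#4 (a=2, h=2, v=-1) -> B2->E, B1->F, B4->E, B3->F, B5->T, B5->F, B7->E, B6->T; covered: B1=F, B2=E, B3=F, B4=E, B5=T, B5=F, B6=T, B7=E
#5 (a=1, h=2, v=-4) -> B2->S, B1->T, B5->T, B5->T, B5->T, B5->T, B5->T, B5->T, B5->T, B5->T, B5->F, B7->E, B6->F; covered: B1=T, B2=S, B5=T, B5=F, B6=F, B7=E
#6 (a=3, h=5, v=-4) -> B2->S, B1->T, B5->T, B5->T, B5->T, B5->T, B5->T, B5->T, B5->F, B7->S, B6->T; covered: B1=T, B2=S, B5=T, B5=F, B6=T, B7=S
union over the pool: B1=T, B1=F, B2=S, B2=E, B3=F, B4=E, B5=T, B5=F, B6=T, B6=F, B7=S, B7=E
uncovered (2 of 14): B3=T, B4=S

Answer: B3=T, B4=S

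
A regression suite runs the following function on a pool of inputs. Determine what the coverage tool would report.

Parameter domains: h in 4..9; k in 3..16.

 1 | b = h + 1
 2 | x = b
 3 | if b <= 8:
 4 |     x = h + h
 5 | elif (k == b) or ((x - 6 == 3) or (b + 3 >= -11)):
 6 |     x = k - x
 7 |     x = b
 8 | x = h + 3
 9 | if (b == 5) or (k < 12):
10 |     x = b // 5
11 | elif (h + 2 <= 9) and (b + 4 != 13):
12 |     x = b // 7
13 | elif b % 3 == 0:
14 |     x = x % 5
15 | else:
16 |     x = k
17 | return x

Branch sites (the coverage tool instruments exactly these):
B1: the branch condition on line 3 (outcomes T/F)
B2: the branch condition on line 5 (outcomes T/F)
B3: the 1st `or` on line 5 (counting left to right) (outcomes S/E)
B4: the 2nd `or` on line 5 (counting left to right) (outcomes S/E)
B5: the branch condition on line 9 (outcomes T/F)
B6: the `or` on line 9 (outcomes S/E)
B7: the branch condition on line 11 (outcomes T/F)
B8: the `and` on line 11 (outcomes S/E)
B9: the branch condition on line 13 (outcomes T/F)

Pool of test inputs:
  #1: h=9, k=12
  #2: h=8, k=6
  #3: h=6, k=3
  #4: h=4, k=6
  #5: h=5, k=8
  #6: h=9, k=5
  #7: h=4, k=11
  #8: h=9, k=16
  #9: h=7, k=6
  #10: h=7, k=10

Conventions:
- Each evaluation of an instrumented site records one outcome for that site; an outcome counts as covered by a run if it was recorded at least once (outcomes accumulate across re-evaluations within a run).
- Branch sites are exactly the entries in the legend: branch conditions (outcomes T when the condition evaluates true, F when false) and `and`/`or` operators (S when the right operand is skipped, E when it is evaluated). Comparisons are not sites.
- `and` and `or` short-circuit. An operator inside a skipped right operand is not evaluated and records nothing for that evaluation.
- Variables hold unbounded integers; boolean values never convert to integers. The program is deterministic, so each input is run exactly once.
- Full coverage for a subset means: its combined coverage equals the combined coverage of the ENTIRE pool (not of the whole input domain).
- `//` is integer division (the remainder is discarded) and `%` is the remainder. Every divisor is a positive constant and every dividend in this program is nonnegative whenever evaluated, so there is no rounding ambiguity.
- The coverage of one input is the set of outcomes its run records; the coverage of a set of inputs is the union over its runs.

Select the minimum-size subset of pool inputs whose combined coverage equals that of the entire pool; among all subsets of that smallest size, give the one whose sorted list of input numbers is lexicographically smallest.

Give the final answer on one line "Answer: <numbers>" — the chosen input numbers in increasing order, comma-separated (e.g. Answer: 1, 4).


run #1 (h=9, k=12) records B1=F, B2=T, B3=E, B4=E, B5=F, B6=E, B7=F, B8=S, B9=F
run #2 (h=8, k=6) records B1=F, B2=T, B3=E, B4=S, B5=T, B6=E
run #3 (h=6, k=3) records B1=T, B5=T, B6=E
run #4 (h=4, k=6) records B1=T, B5=T, B6=S
run #5 (h=5, k=8) records B1=T, B5=T, B6=E
run #6 (h=9, k=5) records B1=F, B2=T, B3=E, B4=E, B5=T, B6=E
run #7 (h=4, k=11) records B1=T, B5=T, B6=S
run #8 (h=9, k=16) records B1=F, B2=T, B3=E, B4=E, B5=F, B6=E, B7=F, B8=S, B9=F
run #9 (h=7, k=6) records B1=T, B5=T, B6=E
run #10 (h=7, k=10) records B1=T, B5=T, B6=E
the full pool covers 13 outcomes: B1=T, B1=F, B2=T, B3=E, B4=S, B4=E, B5=T, B5=F, B6=S, B6=E, B7=F, B8=S, B9=F
checked all size-1 subsets: none covers 13 outcomes (max 9/13)
checked all size-2 subsets: none covers 13 outcomes (max 12/13)
size 3: inputs {1, 2, 4} cover all 13 outcomes, and no lexicographically smaller subset of this size does
Answer: 1, 2, 4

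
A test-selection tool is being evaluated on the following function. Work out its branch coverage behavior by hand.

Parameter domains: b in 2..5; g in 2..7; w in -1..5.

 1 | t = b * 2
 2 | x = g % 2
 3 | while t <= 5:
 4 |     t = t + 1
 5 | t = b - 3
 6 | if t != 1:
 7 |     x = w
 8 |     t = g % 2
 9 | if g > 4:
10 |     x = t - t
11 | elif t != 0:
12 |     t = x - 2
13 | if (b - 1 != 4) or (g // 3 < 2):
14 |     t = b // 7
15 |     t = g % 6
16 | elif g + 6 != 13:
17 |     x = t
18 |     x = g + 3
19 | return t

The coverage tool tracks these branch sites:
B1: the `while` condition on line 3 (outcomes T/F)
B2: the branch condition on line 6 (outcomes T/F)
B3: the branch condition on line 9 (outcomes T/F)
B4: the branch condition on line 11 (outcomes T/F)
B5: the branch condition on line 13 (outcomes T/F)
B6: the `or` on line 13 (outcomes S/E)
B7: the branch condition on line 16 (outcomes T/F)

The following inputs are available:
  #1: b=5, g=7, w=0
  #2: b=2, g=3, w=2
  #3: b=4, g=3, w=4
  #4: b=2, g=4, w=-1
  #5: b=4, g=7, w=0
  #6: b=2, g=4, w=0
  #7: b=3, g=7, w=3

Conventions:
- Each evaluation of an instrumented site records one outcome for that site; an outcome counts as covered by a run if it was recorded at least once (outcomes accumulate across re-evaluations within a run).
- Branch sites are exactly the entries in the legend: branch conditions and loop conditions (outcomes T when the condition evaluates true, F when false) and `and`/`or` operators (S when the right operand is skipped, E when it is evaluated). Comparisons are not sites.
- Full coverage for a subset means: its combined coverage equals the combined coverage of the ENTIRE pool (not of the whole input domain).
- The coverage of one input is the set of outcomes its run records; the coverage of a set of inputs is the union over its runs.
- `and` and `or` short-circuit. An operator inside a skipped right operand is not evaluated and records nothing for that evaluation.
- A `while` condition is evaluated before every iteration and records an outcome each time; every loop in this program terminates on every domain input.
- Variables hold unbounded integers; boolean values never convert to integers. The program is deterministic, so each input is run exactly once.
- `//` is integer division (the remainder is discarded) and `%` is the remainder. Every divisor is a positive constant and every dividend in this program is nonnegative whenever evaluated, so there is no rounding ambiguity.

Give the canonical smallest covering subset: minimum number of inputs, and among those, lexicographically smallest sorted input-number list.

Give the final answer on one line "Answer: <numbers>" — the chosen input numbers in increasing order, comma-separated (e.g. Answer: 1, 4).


run #1 (b=5, g=7, w=0) records B1=F, B2=T, B3=T, B5=F, B6=E, B7=F
run #2 (b=2, g=3, w=2) records B1=T, B1=F, B2=T, B3=F, B4=T, B5=T, B6=S
run #3 (b=4, g=3, w=4) records B1=F, B2=F, B3=F, B4=T, B5=T, B6=S
run #4 (b=2, g=4, w=-1) records B1=T, B1=F, B2=T, B3=F, B4=F, B5=T, B6=S
run #5 (b=4, g=7, w=0) records B1=F, B2=F, B3=T, B5=T, B6=S
run #6 (b=2, g=4, w=0) records B1=T, B1=F, B2=T, B3=F, B4=F, B5=T, B6=S
run #7 (b=3, g=7, w=3) records B1=F, B2=T, B3=T, B5=T, B6=S
pool-wide coverage (13 outcomes): B1=T, B1=F, B2=T, B2=F, B3=T, B3=F, B4=T, B4=F, B5=T, B5=F, B6=S, B6=E, B7=F
every size-1 subset falls short of the 13 outcomes (best: 7/13)
every size-2 subset falls short of the 13 outcomes (best: 11/13)
inputs {1, 3, 4} (size 3) cover everything; no size-3 subset with a lexicographically smaller index list covers all 13
Answer: 1, 3, 4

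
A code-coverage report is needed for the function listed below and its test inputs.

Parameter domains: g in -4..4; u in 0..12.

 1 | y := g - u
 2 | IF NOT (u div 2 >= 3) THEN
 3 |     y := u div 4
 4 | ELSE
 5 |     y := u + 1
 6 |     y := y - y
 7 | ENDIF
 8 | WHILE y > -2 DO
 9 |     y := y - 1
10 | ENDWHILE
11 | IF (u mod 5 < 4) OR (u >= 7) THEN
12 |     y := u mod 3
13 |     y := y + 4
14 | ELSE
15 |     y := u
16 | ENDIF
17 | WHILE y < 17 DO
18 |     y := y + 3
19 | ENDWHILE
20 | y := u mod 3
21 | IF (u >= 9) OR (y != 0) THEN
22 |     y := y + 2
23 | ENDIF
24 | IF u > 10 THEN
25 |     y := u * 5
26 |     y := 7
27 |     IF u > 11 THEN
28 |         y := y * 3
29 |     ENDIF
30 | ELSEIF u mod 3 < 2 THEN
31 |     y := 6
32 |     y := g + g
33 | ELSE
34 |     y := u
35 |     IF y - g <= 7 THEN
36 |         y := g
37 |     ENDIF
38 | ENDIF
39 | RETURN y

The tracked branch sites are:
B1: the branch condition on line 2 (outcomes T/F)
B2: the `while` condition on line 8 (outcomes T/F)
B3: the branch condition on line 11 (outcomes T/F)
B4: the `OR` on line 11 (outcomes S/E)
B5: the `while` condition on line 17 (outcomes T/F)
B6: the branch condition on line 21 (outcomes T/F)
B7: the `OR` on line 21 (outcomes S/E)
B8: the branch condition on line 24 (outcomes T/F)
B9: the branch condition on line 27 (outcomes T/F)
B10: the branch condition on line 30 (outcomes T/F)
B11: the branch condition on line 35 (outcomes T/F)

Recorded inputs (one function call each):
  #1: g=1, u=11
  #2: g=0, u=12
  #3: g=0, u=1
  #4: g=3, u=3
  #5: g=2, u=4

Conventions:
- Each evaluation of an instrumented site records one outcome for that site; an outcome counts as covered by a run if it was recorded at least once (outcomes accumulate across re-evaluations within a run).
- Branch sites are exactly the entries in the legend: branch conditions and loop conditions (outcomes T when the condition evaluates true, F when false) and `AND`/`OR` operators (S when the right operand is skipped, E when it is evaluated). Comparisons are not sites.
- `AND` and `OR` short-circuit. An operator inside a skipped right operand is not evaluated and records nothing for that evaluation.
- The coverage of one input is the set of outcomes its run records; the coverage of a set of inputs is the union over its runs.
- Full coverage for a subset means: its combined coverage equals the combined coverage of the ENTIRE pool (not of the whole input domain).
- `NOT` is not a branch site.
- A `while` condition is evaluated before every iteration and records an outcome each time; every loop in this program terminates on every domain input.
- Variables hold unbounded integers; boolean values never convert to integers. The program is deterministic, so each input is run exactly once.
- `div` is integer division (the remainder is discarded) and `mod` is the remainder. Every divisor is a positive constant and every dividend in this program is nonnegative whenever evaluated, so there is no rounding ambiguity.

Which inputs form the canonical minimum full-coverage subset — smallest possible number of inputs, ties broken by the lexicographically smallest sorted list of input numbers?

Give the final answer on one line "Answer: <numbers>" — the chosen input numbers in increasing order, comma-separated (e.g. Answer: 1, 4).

input #1, g=1, u=11: events B1->F, B2->T, B2->T, B2->F, B4->S, B3->T, B5->T, B5->T, B5->T, B5->T, B5->F, B7->S, B6->T, B8->T, ...; outcomes B1=F, B2=T, B2=F, B3=T, B4=S, B5=T, B5=F, B6=T, B7=S, B8=T, B9=F
input #2, g=0, u=12: events B1->F, B2->T, B2->T, B2->F, B4->S, B3->T, B5->T, B5->T, B5->T, B5->T, B5->T, B5->F, B7->S, B6->T, ...; outcomes B1=F, B2=T, B2=F, B3=T, B4=S, B5=T, B5=F, B6=T, B7=S, B8=T, B9=T
input #3, g=0, u=1: events B1->T, B2->T, B2->T, B2->F, B4->S, B3->T, B5->T, B5->T, B5->T, B5->T, B5->F, B7->E, B6->T, B8->F, ...; outcomes B1=T, B2=T, B2=F, B3=T, B4=S, B5=T, B5=F, B6=T, B7=E, B8=F, B10=T
input #4, g=3, u=3: events B1->T, B2->T, B2->T, B2->F, B4->S, B3->T, B5->T, B5->T, B5->T, B5->T, B5->T, B5->F, B7->E, B6->F, ...; outcomes B1=T, B2=T, B2=F, B3=T, B4=S, B5=T, B5=F, B6=F, B7=E, B8=F, B10=T
input #5, g=2, u=4: events B1->T, B2->T, B2->T, B2->T, B2->F, B4->E, B3->F, B5->T, B5->T, B5->T, B5->T, B5->T, B5->F, B7->E, ...; outcomes B1=T, B2=T, B2=F, B3=F, B4=E, B5=T, B5=F, B6=T, B7=E, B8=F, B10=T
the full pool covers 19 outcomes: B1=T, B1=F, B2=T, B2=F, B3=T, B3=F, B4=S, B4=E, B5=T, B5=F, B6=T, B6=F, B7=S, B7=E, B8=T, B8=F, B9=T, B9=F, B10=T
checked all size-1 subsets: none covers 19 outcomes (max 11/19)
checked all size-2 subsets: none covers 19 outcomes (max 17/19)
checked all size-3 subsets: none covers 19 outcomes (max 18/19)
inputs {1, 2, 4, 5} (size 4) cover everything; no size-4 subset with a lexicographically smaller index list covers all 19

Answer: 1, 2, 4, 5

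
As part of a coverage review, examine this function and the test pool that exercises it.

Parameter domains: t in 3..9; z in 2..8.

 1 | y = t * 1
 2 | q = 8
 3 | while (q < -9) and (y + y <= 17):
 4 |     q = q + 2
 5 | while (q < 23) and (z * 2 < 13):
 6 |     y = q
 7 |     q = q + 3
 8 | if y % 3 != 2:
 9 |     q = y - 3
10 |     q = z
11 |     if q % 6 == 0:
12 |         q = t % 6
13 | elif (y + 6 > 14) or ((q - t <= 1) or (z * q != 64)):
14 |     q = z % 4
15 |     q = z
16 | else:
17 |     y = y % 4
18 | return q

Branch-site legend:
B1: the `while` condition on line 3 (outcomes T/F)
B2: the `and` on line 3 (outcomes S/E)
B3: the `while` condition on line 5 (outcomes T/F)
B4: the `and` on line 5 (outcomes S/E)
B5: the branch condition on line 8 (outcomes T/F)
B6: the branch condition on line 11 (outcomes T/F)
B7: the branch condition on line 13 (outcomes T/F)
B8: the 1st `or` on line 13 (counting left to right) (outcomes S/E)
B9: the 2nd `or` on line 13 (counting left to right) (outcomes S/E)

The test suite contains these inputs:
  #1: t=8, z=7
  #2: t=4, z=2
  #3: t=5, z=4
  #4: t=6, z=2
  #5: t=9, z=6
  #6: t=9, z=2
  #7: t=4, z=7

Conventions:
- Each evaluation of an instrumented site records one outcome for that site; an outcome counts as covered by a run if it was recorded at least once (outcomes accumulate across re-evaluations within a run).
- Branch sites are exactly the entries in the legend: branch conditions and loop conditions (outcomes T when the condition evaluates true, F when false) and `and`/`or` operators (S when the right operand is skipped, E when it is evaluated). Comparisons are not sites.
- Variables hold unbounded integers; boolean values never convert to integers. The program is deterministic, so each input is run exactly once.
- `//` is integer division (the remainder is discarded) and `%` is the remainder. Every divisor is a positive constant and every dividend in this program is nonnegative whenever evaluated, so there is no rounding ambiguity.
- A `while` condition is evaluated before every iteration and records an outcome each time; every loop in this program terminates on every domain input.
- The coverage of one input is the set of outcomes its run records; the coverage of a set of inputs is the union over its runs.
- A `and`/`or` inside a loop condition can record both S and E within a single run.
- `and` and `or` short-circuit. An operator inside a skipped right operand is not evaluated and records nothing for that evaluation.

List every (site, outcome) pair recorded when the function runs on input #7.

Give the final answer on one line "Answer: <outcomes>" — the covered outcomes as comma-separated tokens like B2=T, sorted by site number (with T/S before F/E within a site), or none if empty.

Event log for input #7 (t=4, z=7):
  B2->S, B1->F, B4->E, B3->F, B5->T, B6->F
as a set, this run covers: B1=F, B2=S, B3=F, B4=E, B5=T, B6=F

Answer: B1=F, B2=S, B3=F, B4=E, B5=T, B6=F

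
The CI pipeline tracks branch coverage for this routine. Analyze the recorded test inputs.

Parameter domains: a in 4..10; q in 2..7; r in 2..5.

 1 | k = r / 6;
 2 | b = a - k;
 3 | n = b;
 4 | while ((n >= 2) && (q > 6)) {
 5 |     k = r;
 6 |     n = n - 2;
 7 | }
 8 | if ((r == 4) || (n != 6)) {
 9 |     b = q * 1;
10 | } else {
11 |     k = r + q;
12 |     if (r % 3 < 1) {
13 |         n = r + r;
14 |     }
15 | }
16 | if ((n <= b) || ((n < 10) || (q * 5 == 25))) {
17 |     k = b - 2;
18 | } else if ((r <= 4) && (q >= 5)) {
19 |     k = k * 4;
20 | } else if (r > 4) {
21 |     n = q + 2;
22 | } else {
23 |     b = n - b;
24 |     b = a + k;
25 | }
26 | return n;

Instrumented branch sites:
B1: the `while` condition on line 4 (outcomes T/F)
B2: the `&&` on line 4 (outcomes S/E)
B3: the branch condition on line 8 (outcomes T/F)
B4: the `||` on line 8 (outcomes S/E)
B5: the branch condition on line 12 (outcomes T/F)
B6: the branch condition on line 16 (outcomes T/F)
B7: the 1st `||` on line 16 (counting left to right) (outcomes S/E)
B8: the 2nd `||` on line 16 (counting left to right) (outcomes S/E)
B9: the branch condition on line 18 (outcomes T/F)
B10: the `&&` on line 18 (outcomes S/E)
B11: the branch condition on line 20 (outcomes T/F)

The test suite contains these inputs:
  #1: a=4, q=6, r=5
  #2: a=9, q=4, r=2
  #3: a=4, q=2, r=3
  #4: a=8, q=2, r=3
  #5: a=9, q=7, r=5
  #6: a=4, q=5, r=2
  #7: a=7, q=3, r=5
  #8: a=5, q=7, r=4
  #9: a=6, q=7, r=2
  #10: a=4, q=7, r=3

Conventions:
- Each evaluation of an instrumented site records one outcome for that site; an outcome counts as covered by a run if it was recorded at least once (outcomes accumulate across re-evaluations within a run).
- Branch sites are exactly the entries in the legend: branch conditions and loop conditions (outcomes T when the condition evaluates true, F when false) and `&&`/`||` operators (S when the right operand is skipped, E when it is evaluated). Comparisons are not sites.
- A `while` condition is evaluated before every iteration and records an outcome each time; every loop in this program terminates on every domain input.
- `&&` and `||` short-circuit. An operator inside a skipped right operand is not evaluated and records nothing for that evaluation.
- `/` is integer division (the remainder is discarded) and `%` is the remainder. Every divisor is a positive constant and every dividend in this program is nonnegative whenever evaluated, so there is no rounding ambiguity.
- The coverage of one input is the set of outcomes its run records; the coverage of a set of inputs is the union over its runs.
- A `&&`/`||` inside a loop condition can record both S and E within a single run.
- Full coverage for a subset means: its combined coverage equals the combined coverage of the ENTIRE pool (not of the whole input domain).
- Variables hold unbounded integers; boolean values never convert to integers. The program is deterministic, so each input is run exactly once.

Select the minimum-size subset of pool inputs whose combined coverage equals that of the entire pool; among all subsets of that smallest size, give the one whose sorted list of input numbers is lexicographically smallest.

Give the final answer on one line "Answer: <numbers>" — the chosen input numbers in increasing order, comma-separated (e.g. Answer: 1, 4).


#1 (a=4, q=6, r=5) -> covered: B1=F, B2=E, B3=T, B4=E, B6=T, B7=S
#2 (a=9, q=4, r=2) -> covered: B1=F, B2=E, B3=T, B4=E, B6=T, B7=E, B8=S
#3 (a=4, q=2, r=3) -> covered: B1=F, B2=E, B3=T, B4=E, B6=T, B7=E, B8=S
#4 (a=8, q=2, r=3) -> covered: B1=F, B2=E, B3=T, B4=E, B6=T, B7=E, B8=S
#5 (a=9, q=7, r=5) -> covered: B1=T, B1=F, B2=S, B2=E, B3=T, B4=E, B6=T, B7=S
#6 (a=4, q=5, r=2) -> covered: B1=F, B2=E, B3=T, B4=E, B6=T, B7=S
#7 (a=7, q=3, r=5) -> covered: B1=F, B2=E, B3=T, B4=E, B6=T, B7=E, B8=S
#8 (a=5, q=7, r=4) -> covered: B1=T, B1=F, B2=S, B2=E, B3=T, B4=S, B6=T, B7=S
#9 (a=6, q=7, r=2) -> covered: B1=T, B1=F, B2=S, B2=E, B3=T, B4=E, B6=T, B7=S
#10 (a=4, q=7, r=3) -> covered: B1=T, B1=F, B2=S, B2=E, B3=T, B4=E, B6=T, B7=S
together the pool reaches 11 outcomes: B1=T, B1=F, B2=S, B2=E, B3=T, B4=S, B4=E, B6=T, B7=S, B7=E, B8=S
every size-1 subset falls short of the 11 outcomes (best: 8/11)
the canonical winner is {2, 8}: size 2, full 11-outcome coverage, earliest index list among size-2 covers
Answer: 2, 8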